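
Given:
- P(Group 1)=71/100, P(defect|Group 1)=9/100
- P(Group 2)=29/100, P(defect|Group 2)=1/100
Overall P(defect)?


P(B) = Σ P(B|Aᵢ)×P(Aᵢ)
  9/100×71/100 = 639/10000
  1/100×29/100 = 29/10000
Sum = 167/2500

P(defect) = 167/2500 ≈ 6.68%


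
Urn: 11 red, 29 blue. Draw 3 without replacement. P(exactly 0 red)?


Hypergeometric: C(11,0)×C(29,3)/C(40,3)
= 1×3654/9880 = 1827/4940

P(X=0) = 1827/4940 ≈ 36.98%


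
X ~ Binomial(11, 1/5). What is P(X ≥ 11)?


P(X ≥ 11) = Σ P(X=i) for i=11..11
P(X=11) = 1/48828125
Sum = 1/48828125

P(X ≥ 11) = 1/48828125 ≈ 0.00%


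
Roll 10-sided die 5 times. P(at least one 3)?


P(no 3)^5 = (9/10)^5 = 59049/100000
P(≥1) = 1 - 59049/100000 = 40951/100000

P = 40951/100000 ≈ 40.95%


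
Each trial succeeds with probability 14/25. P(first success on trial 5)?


Geometric: P(X=5) = (1-p)^(k-1)×p = (11/25)^4×14/25 = 204974/9765625

P(X=5) = 204974/9765625 ≈ 2.10%


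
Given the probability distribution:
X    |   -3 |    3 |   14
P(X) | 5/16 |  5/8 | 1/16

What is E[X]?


E[X] = Σ x·P(X=x)
= (-3)×(5/16) + (3)×(5/8) + (14)×(1/16)
= 29/16

E[X] = 29/16


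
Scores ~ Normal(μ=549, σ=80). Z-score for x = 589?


z = (x - μ)/σ = (589 - 549)/80 = 0.5

z = 0.5


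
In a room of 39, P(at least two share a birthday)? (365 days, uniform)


P(all different) = Π(365-i)/365 for i=0..38
= 0.121780
P(match) = 1 - 0.121780 = 0.878220

P ≈ 0.8782 ≈ 87.82%


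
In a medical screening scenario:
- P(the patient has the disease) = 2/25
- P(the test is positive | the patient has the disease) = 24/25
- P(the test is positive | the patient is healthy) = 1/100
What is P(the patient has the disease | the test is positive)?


Using Bayes' theorem:
P(A|B) = P(B|A)·P(A) / P(B)

P(the test is positive) = 24/25 × 2/25 + 1/100 × 23/25
= 48/625 + 23/2500 = 43/500

P(the patient has the disease|the test is positive) = (48/625) / (43/500) = 192/215

P(the patient has the disease|the test is positive) = 192/215 ≈ 89.30%


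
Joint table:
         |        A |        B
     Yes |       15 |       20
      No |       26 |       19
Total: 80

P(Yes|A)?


P(Yes|A) = 15/(15+26) = 15/41

P = 15/41 ≈ 36.59%


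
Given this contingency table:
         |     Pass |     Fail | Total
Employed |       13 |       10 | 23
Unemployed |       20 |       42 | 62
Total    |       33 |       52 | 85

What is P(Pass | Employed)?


P(Pass | Employed) = 13/(13+10) = 13/23

P(Pass|Employed) = 13/23 ≈ 56.52%


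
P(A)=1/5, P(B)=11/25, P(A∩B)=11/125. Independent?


P(A)×P(B) = 11/125
P(A∩B) = 11/125
Equal ✓ → Independent

Yes, independent


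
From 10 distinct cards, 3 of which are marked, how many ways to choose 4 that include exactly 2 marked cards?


Choose 2 of the 3 marked cards and 2 of the other 7 cards:
C(3,2)×C(7,2) = 3×21 = 63

63


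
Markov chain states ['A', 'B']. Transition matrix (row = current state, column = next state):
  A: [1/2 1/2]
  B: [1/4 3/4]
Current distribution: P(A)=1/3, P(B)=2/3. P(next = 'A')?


P(next=A) = Σᵢ P(now=i)×P(i→A)
= 1/3×1/2 + 2/3×1/4
= 1/6 + 1/6 = 1/3

P = 1/3 ≈ 0.3333


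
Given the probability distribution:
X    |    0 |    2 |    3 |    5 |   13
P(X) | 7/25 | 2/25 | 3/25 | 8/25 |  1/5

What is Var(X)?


E[X] = 118/25
E[X²] = 216/5
Var(X) = E[X²] - (E[X])² = 216/5 - 13924/625 = 13076/625

Var(X) = 13076/625 ≈ 20.9216


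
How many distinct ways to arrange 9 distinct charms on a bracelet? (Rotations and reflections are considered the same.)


Free circular arrangements: rotations and reflections both identified.
(n-1)!/2 = 8!/2 = 40320/2 = 20160

20160


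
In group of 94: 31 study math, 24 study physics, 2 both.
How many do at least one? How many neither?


|A∪B| = 31+24-2 = 53
Neither = 94-53 = 41

At least one: 53; Neither: 41


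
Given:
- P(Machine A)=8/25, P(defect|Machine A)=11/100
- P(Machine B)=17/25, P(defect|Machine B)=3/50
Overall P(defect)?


P(B) = Σ P(B|Aᵢ)×P(Aᵢ)
  11/100×8/25 = 22/625
  3/50×17/25 = 51/1250
Sum = 19/250

P(defect) = 19/250 ≈ 7.60%


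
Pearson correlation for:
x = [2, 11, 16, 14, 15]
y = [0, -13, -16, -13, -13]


n=5, Σx=58, Σy=-55, Σxy=-776, Σx²=802, Σy²=763
r = (5×(-776) - 58×(-55))/√((5×802 - 58²)(5×763 - (-55)²))
= -690/√(646×790) = -690/√510340 ≈ -690/714.3809 ≈ -0.9659

r ≈ -0.9659


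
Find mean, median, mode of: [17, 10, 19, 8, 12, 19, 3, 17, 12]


Sorted: [3, 8, 10, 12, 12, 17, 17, 19, 19]
Mean = 117/9 = 13
Median = 12
Freq: {17: 2, 10: 1, 19: 2, 8: 1, 12: 2, 3: 1}
Mode: [12, 17, 19]

Mean=13, Median=12, Mode=[12, 17, 19]


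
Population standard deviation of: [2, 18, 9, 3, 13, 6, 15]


Mean = 66/7
  (2-66/7)²=2704/49
  (18-66/7)²=3600/49
  (9-66/7)²=9/49
  (3-66/7)²=2025/49
  (13-66/7)²=625/49
  (6-66/7)²=576/49
  (15-66/7)²=1521/49
Σ(x-μ)² = 1580/7
σ² = (1580/7)/7 = 1580/49

σ = √(1580/49) ≈ 5.6785


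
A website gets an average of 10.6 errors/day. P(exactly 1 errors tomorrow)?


Poisson(λ=10.6): P(X=1) = e^(-λ)×λ^k/k!
= e^(-10.6) × 10.6^1 / 1!
≈ 2.491600973e-05 × 10.6 / 1 ≈ 0.000264

P(X=1) ≈ 0.000264 ≈ 0.03%


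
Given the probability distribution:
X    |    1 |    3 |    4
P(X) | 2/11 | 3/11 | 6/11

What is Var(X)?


E[X] = 35/11
E[X²] = 125/11
Var(X) = E[X²] - (E[X])² = 125/11 - 1225/121 = 150/121

Var(X) = 150/121 ≈ 1.2397


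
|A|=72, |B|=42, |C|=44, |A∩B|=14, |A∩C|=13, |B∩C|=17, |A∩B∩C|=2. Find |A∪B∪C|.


|A∪B∪C| = 72+42+44-14-13-17+2 = 116

|A∪B∪C| = 116


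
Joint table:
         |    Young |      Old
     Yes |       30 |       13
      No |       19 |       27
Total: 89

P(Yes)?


P(Yes) = (30+13)/89 = 43/89

P(Yes) = 43/89 ≈ 48.31%


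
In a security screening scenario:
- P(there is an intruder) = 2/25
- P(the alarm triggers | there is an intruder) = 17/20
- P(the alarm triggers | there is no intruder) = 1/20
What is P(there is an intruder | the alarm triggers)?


Using Bayes' theorem:
P(A|B) = P(B|A)·P(A) / P(B)

P(the alarm triggers) = 17/20 × 2/25 + 1/20 × 23/25
= 17/250 + 23/500 = 57/500

P(there is an intruder|the alarm triggers) = (17/250) / (57/500) = 34/57

P(there is an intruder|the alarm triggers) = 34/57 ≈ 59.65%


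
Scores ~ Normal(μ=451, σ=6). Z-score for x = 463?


z = (x - μ)/σ = (463 - 451)/6 = 2.0

z = 2.0


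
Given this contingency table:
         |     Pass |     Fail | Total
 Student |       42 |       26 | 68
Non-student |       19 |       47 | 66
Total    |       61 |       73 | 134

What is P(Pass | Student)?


P(Pass | Student) = 42/(42+26) = 42/68 = 21/34

P(Pass|Student) = 21/34 ≈ 61.76%


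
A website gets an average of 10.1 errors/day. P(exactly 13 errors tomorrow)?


Poisson(λ=10.1): P(X=13) = e^(-λ)×λ^k/k!
= e^(-10.1) × 10.1^13 / 13!
≈ 4.107955523e-05 × 1.13809328043e+13 / 6227020800 ≈ 0.075080

P(X=13) ≈ 0.075080 ≈ 7.51%


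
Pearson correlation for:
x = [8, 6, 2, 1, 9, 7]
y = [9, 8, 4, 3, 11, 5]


n=6, Σx=33, Σy=40, Σxy=265, Σx²=235, Σy²=316
r = (6×265 - 33×40)/√((6×235 - 33²)(6×316 - 40²))
= 270/√(321×296) = 270/√95016 ≈ 270/308.2467 ≈ 0.8759

r ≈ 0.8759


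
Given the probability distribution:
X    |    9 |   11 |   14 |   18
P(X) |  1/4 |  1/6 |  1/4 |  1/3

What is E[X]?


E[X] = Σ x·P(X=x)
= (9)×(1/4) + (11)×(1/6) + (14)×(1/4) + (18)×(1/3)
= 163/12

E[X] = 163/12


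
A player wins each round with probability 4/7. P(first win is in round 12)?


Geometric: P(X=12) = (1-p)^(k-1)×p = (3/7)^11×4/7 = 708588/13841287201

P(X=12) = 708588/13841287201 ≈ 0.01%


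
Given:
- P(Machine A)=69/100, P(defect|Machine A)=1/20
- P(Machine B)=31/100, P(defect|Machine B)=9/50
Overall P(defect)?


P(B) = Σ P(B|Aᵢ)×P(Aᵢ)
  1/20×69/100 = 69/2000
  9/50×31/100 = 279/5000
Sum = 903/10000

P(defect) = 903/10000 ≈ 9.03%


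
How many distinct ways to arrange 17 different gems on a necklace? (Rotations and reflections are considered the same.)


Free circular arrangements: rotations and reflections both identified.
(n-1)!/2 = 16!/2 = 20922789888000/2 = 10461394944000

10461394944000


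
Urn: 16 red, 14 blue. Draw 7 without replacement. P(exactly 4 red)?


Hypergeometric: C(16,4)×C(14,3)/C(30,7)
= 1820×364/2035800 = 1274/3915

P(X=4) = 1274/3915 ≈ 32.54%


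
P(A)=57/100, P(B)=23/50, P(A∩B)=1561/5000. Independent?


P(A)×P(B) = 1311/5000
P(A∩B) = 1561/5000
Not equal → NOT independent

No, not independent


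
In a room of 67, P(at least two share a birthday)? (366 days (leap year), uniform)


P(all different) = Π(366-i)/366 for i=0..66
= 0.001590
P(match) = 1 - 0.001590 = 0.998410

P ≈ 0.9984 ≈ 99.84%


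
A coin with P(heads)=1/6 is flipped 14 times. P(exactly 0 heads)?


Binomial: P(X=0) = C(14,0)×p^0×(1-p)^14
= 1 × 1 × 6103515625/78364164096 = 6103515625/78364164096

P(X=0) = 6103515625/78364164096 ≈ 7.79%


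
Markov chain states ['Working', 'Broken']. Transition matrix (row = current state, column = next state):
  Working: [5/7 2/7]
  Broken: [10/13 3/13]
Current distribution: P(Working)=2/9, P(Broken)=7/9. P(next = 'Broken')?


P(next=Broken) = Σᵢ P(now=i)×P(i→Broken)
= 2/9×2/7 + 7/9×3/13
= 4/63 + 7/39 = 199/819

P = 199/819 ≈ 0.2430


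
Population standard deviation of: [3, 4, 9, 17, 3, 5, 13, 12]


Mean = 66/8 = 33/4
  (3-33/4)²=441/16
  (4-33/4)²=289/16
  (9-33/4)²=9/16
  (17-33/4)²=1225/16
  (3-33/4)²=441/16
  (5-33/4)²=169/16
  (13-33/4)²=361/16
  (12-33/4)²=225/16
Σ(x-μ)² = 395/2
σ² = (395/2)/8 = 395/16

σ = √(395/16) ≈ 4.9687


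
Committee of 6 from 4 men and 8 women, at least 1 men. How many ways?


Count by #men:
  1M,5W: C(4,1)×C(8,5)=224
  2M,4W: C(4,2)×C(8,4)=420
  3M,3W: C(4,3)×C(8,3)=224
  4M,2W: C(4,4)×C(8,2)=28
Total = 896

896


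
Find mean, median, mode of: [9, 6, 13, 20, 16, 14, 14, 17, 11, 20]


Sorted: [6, 9, 11, 13, 14, 14, 16, 17, 20, 20]
Mean = 140/10 = 14
Median = 14
Freq: {9: 1, 6: 1, 13: 1, 20: 2, 16: 1, 14: 2, 17: 1, 11: 1}
Mode: [14, 20]

Mean=14, Median=14, Mode=[14, 20]


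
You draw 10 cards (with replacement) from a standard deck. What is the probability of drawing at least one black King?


P(not a black King) = 50/52 = 25/26
P(none in 10 draws) = (25/26)^10 = 95367431640625/141167095653376
P(≥1 black King) = 1 - 95367431640625/141167095653376 = 45799664012751/141167095653376

P = 45799664012751/141167095653376 ≈ 32.44%


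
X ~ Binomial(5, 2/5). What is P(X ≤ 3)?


P(X ≤ 3) = Σ P(X=i) for i=0..3
P(X=0) = 243/3125
P(X=1) = 162/625
P(X=2) = 216/625
P(X=3) = 144/625
Sum = 2853/3125

P(X ≤ 3) = 2853/3125 ≈ 91.30%


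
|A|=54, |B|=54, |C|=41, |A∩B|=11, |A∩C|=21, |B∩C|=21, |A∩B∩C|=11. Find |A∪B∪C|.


|A∪B∪C| = 54+54+41-11-21-21+11 = 107

|A∪B∪C| = 107


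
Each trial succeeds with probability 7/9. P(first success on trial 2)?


Geometric: P(X=2) = (1-p)^(k-1)×p = (2/9)^1×7/9 = 14/81

P(X=2) = 14/81 ≈ 17.28%


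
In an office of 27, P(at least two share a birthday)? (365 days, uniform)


P(all different) = Π(365-i)/365 for i=0..26
= 0.373141
P(match) = 1 - 0.373141 = 0.626859

P ≈ 0.6269 ≈ 62.69%


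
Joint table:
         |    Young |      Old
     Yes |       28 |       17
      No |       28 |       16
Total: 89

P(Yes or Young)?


P(Yes∨Young) = P(Yes) + P(Young) - P(Yes∧Young)
= (45 + 56 - 28)/89 = 73/89

P = 73/89 ≈ 82.02%


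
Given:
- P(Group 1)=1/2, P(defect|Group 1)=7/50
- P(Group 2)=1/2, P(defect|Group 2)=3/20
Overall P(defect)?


P(B) = Σ P(B|Aᵢ)×P(Aᵢ)
  7/50×1/2 = 7/100
  3/20×1/2 = 3/40
Sum = 29/200

P(defect) = 29/200 ≈ 14.50%


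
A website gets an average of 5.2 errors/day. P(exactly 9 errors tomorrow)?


Poisson(λ=5.2): P(X=9) = e^(-λ)×λ^k/k!
= e^(-5.2) × 5.2^9 / 9!
≈ 0.005516564421 × 2779905.88364 / 362880 ≈ 0.042261

P(X=9) ≈ 0.042261 ≈ 4.23%


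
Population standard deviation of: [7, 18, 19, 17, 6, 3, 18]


Mean = 88/7
  (7-88/7)²=1521/49
  (18-88/7)²=1444/49
  (19-88/7)²=2025/49
  (17-88/7)²=961/49
  (6-88/7)²=2116/49
  (3-88/7)²=4489/49
  (18-88/7)²=1444/49
Σ(x-μ)² = 2000/7
σ² = (2000/7)/7 = 2000/49

σ = √(2000/49) ≈ 6.3888


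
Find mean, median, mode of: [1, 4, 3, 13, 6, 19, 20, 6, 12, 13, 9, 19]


Sorted: [1, 3, 4, 6, 6, 9, 12, 13, 13, 19, 19, 20]
Mean = 125/12
Median = 21/2
Freq: {1: 1, 4: 1, 3: 1, 13: 2, 6: 2, 19: 2, 20: 1, 12: 1, 9: 1}
Mode: [6, 13, 19]

Mean=125/12, Median=21/2, Mode=[6, 13, 19]


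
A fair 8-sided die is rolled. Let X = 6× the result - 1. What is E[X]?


E[die] = (1+8)/2 = 9/2
E[X] = 6×9/2 - 1 = 26

E[X] = 26


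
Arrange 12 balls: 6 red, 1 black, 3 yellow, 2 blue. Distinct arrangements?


12!/(6!×1!×3!×2!) = 55440

55440


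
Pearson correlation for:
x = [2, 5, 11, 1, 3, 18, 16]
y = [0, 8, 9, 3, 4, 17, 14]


n=7, Σx=56, Σy=55, Σxy=684, Σx²=740, Σy²=655
r = (7×684 - 56×55)/√((7×740 - 56²)(7×655 - 55²))
= 1708/√(2044×1560) = 1708/√3188640 ≈ 1708/1785.6763 ≈ 0.9565

r ≈ 0.9565


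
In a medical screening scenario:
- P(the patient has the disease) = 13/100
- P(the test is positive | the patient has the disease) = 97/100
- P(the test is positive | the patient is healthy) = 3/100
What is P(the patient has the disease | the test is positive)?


Using Bayes' theorem:
P(A|B) = P(B|A)·P(A) / P(B)

P(the test is positive) = 97/100 × 13/100 + 3/100 × 87/100
= 1261/10000 + 261/10000 = 761/5000

P(the patient has the disease|the test is positive) = (1261/10000) / (761/5000) = 1261/1522

P(the patient has the disease|the test is positive) = 1261/1522 ≈ 82.85%


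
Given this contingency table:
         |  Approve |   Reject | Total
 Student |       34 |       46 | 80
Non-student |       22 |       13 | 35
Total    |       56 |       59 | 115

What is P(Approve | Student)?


P(Approve | Student) = 34/(34+46) = 34/80 = 17/40

P(Approve|Student) = 17/40 ≈ 42.50%


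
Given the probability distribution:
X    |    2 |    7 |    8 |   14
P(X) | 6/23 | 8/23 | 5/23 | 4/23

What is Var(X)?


E[X] = 164/23
E[X²] = 1520/23
Var(X) = E[X²] - (E[X])² = 1520/23 - 26896/529 = 8064/529

Var(X) = 8064/529 ≈ 15.2439


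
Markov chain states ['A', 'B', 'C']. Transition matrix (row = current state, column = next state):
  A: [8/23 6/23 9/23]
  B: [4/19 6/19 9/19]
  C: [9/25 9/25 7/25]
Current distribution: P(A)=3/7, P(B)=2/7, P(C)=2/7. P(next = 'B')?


P(next=B) = Σᵢ P(now=i)×P(i→B)
= 3/7×6/23 + 2/7×6/19 + 2/7×9/25
= 18/161 + 12/133 + 18/175 = 23316/76475

P = 23316/76475 ≈ 0.3049


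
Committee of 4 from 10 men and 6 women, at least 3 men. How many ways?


Count by #men:
  3M,1W: C(10,3)×C(6,1)=720
  4M,0W: C(10,4)×C(6,0)=210
Total = 930

930


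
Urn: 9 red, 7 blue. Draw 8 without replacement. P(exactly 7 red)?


Hypergeometric: C(9,7)×C(7,1)/C(16,8)
= 36×7/12870 = 14/715

P(X=7) = 14/715 ≈ 1.96%


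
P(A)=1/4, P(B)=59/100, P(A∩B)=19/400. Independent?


P(A)×P(B) = 59/400
P(A∩B) = 19/400
Not equal → NOT independent

No, not independent


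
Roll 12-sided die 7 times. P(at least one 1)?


P(no 1)^7 = (11/12)^7 = 19487171/35831808
P(≥1) = 1 - 19487171/35831808 = 16344637/35831808

P = 16344637/35831808 ≈ 45.61%


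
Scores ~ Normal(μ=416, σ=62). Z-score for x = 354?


z = (x - μ)/σ = (354 - 416)/62 = -1.0

z = -1.0


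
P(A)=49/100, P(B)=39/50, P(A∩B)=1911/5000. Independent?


P(A)×P(B) = 1911/5000
P(A∩B) = 1911/5000
Equal ✓ → Independent

Yes, independent


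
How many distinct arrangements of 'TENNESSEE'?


Letters: 9, freq: {'T': 1, 'E': 4, 'N': 2, 'S': 2}
9!/(1!×4!×2!×2!) = 362880/96 = 3780

3780


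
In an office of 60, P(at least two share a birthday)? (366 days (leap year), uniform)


P(all different) = Π(366-i)/366 for i=0..59
= 0.005966
P(match) = 1 - 0.005966 = 0.994034

P ≈ 0.9940 ≈ 99.40%


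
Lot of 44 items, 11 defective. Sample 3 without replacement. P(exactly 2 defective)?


Hypergeometric: C(11,2)×C(33,1)/C(44,3)
= 55×33/13244 = 165/1204

P(X=2) = 165/1204 ≈ 13.70%


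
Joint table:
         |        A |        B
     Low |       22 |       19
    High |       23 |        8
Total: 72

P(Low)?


P(Low) = (22+19)/72 = 41/72

P(Low) = 41/72 ≈ 56.94%


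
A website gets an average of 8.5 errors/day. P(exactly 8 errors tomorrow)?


Poisson(λ=8.5): P(X=8) = e^(-λ)×λ^k/k!
= e^(-8.5) × 8.5^8 / 8!
≈ 0.000203468369 × 27249052.5039 / 40320 ≈ 0.137508

P(X=8) ≈ 0.137508 ≈ 13.75%


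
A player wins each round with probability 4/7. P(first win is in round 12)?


Geometric: P(X=12) = (1-p)^(k-1)×p = (3/7)^11×4/7 = 708588/13841287201

P(X=12) = 708588/13841287201 ≈ 0.01%


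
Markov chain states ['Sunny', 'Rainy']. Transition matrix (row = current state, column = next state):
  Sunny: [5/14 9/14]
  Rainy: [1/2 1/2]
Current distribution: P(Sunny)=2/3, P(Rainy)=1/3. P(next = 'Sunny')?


P(next=Sunny) = Σᵢ P(now=i)×P(i→Sunny)
= 2/3×5/14 + 1/3×1/2
= 5/21 + 1/6 = 17/42

P = 17/42 ≈ 0.4048


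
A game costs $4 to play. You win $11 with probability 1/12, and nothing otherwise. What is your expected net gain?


E[gain] = (11-4)×1/12 + (-4)×11/12
= 7/12 - 11/3 = -37/12

Expected net gain = $-37/12 ≈ $-3.08


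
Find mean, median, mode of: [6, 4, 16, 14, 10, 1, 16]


Sorted: [1, 4, 6, 10, 14, 16, 16]
Mean = 67/7
Median = 10
Freq: {6: 1, 4: 1, 16: 2, 14: 1, 10: 1, 1: 1}
Mode: [16]

Mean=67/7, Median=10, Mode=16


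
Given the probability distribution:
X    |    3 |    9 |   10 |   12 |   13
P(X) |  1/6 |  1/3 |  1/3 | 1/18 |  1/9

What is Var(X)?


E[X] = 161/18
E[X²] = 1595/18
Var(X) = E[X²] - (E[X])² = 1595/18 - 25921/324 = 2789/324

Var(X) = 2789/324 ≈ 8.6080


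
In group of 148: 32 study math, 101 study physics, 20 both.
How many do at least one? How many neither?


|A∪B| = 32+101-20 = 113
Neither = 148-113 = 35

At least one: 113; Neither: 35


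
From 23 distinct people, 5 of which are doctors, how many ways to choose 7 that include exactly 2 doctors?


Choose 2 of the 5 doctors and 5 of the other 18 people:
C(5,2)×C(18,5) = 10×8568 = 85680

85680


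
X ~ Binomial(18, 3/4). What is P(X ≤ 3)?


P(X ≤ 3) = Σ P(X=i) for i=0..3
P(X=0) = 1/68719476736
P(X=1) = 27/34359738368
P(X=2) = 1377/68719476736
P(X=3) = 1377/4294967296
Sum = 2933/8589934592

P(X ≤ 3) = 2933/8589934592 ≈ 0.00%


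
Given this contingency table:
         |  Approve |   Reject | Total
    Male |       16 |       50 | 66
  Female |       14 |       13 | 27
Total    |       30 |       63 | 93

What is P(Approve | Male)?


P(Approve | Male) = 16/(16+50) = 16/66 = 8/33

P(Approve|Male) = 8/33 ≈ 24.24%


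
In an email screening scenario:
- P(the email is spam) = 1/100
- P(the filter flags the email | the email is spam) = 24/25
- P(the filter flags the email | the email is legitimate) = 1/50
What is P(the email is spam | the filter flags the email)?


Using Bayes' theorem:
P(A|B) = P(B|A)·P(A) / P(B)

P(the filter flags the email) = 24/25 × 1/100 + 1/50 × 99/100
= 6/625 + 99/5000 = 147/5000

P(the email is spam|the filter flags the email) = (6/625) / (147/5000) = 16/49

P(the email is spam|the filter flags the email) = 16/49 ≈ 32.65%


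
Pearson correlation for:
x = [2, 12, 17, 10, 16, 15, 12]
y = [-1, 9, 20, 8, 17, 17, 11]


n=7, Σx=84, Σy=81, Σxy=1185, Σx²=1162, Σy²=1245
r = (7×1185 - 84×81)/√((7×1162 - 84²)(7×1245 - 81²))
= 1491/√(1078×2154) = 1491/√2322012 ≈ 1491/1523.8149 ≈ 0.9785

r ≈ 0.9785


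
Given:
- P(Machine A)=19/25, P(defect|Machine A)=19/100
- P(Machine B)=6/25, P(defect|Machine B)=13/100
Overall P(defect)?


P(B) = Σ P(B|Aᵢ)×P(Aᵢ)
  19/100×19/25 = 361/2500
  13/100×6/25 = 39/1250
Sum = 439/2500

P(defect) = 439/2500 ≈ 17.56%


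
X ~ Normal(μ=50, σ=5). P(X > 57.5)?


z = (57.5-50)/5 = 1.5
P(X > 57.5) = 1 - P(Z ≤ 1.5) = 1 - 0.9332 = 0.0668

P(X > 57.5) ≈ 0.0668


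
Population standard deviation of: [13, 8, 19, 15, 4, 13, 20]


Mean = 92/7
  (13-92/7)²=1/49
  (8-92/7)²=1296/49
  (19-92/7)²=1681/49
  (15-92/7)²=169/49
  (4-92/7)²=4096/49
  (13-92/7)²=1/49
  (20-92/7)²=2304/49
Σ(x-μ)² = 1364/7
σ² = (1364/7)/7 = 1364/49

σ = √(1364/49) ≈ 5.2761


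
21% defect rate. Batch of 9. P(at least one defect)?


P(all good) = (79/100)^9 = 119851595982618319/1000000000000000000
P(≥1 defect) = 880148404017381681/1000000000000000000

P = 880148404017381681/1000000000000000000 ≈ 88.01%


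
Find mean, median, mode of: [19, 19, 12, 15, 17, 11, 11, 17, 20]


Sorted: [11, 11, 12, 15, 17, 17, 19, 19, 20]
Mean = 141/9 = 47/3
Median = 17
Freq: {19: 2, 12: 1, 15: 1, 17: 2, 11: 2, 20: 1}
Mode: [11, 17, 19]

Mean=47/3, Median=17, Mode=[11, 17, 19]


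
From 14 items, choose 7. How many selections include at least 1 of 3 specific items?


Complement: C(14,7) - C(11,7) = 3432 - 330 = 3102

3102


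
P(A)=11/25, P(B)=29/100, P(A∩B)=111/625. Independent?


P(A)×P(B) = 319/2500
P(A∩B) = 111/625
Not equal → NOT independent

No, not independent


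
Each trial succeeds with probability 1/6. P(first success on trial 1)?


Geometric: P(X=1) = (1-p)^(k-1)×p = (5/6)^0×1/6 = 1/6

P(X=1) = 1/6 ≈ 16.67%


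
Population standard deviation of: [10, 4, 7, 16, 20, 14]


Mean = 71/6
  (10-71/6)²=121/36
  (4-71/6)²=2209/36
  (7-71/6)²=841/36
  (16-71/6)²=625/36
  (20-71/6)²=2401/36
  (14-71/6)²=169/36
Σ(x-μ)² = 1061/6
σ² = (1061/6)/6 = 1061/36

σ = √(1061/36) ≈ 5.4288


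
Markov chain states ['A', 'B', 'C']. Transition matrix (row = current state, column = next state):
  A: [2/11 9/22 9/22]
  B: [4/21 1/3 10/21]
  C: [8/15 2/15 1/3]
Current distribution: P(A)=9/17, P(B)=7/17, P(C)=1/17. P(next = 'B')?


P(next=B) = Σᵢ P(now=i)×P(i→B)
= 9/17×9/22 + 7/17×1/3 + 1/17×2/15
= 81/374 + 7/51 + 2/255 = 2029/5610

P = 2029/5610 ≈ 0.3617


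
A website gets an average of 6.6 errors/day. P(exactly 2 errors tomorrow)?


Poisson(λ=6.6): P(X=2) = e^(-λ)×λ^k/k!
= e^(-6.6) × 6.6^2 / 2!
≈ 0.001360368038 × 43.56 / 2 ≈ 0.029629

P(X=2) ≈ 0.029629 ≈ 2.96%


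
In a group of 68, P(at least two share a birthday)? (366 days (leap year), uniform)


P(all different) = Π(366-i)/366 for i=0..67
= 0.001299
P(match) = 1 - 0.001299 = 0.998701

P ≈ 0.9987 ≈ 99.87%


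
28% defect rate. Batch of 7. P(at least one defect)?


P(all good) = (18/25)^7 = 612220032/6103515625
P(≥1 defect) = 5491295593/6103515625

P = 5491295593/6103515625 ≈ 89.97%


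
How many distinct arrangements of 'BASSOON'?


Letters: 7, freq: {'B': 1, 'A': 1, 'S': 2, 'O': 2, 'N': 1}
7!/(1!×1!×2!×2!×1!) = 5040/4 = 1260

1260


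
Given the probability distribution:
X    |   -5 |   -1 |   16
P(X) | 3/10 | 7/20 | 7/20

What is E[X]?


E[X] = Σ x·P(X=x)
= (-5)×(3/10) + (-1)×(7/20) + (16)×(7/20)
= 15/4

E[X] = 15/4


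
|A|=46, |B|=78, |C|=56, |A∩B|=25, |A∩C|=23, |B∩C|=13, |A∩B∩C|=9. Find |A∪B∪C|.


|A∪B∪C| = 46+78+56-25-23-13+9 = 128

|A∪B∪C| = 128


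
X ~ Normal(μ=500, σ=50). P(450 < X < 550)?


z₁=(450-500)/50=-1.0, z₂=(550-500)/50=1.0
P = Φ(1.0) - Φ(-1.0) = 0.841345 - 0.158655 = 0.682690 ≈ 0.6827

P(450 < X < 550) ≈ 0.6827


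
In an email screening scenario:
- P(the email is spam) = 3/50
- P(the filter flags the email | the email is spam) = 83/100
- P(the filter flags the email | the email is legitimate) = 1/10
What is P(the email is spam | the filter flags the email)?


Using Bayes' theorem:
P(A|B) = P(B|A)·P(A) / P(B)

P(the filter flags the email) = 83/100 × 3/50 + 1/10 × 47/50
= 249/5000 + 47/500 = 719/5000

P(the email is spam|the filter flags the email) = (249/5000) / (719/5000) = 249/719

P(the email is spam|the filter flags the email) = 249/719 ≈ 34.63%


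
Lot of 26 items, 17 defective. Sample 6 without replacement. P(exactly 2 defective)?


Hypergeometric: C(17,2)×C(9,4)/C(26,6)
= 136×126/230230 = 1224/16445

P(X=2) = 1224/16445 ≈ 7.44%


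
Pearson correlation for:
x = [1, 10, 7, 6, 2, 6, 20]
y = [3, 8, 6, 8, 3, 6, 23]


n=7, Σx=52, Σy=57, Σxy=675, Σx²=626, Σy²=747
r = (7×675 - 52×57)/√((7×626 - 52²)(7×747 - 57²))
= 1761/√(1678×1980) = 1761/√3322440 ≈ 1761/1822.7562 ≈ 0.9661

r ≈ 0.9661


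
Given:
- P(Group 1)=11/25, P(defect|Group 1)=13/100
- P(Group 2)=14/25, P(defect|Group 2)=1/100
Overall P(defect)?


P(B) = Σ P(B|Aᵢ)×P(Aᵢ)
  13/100×11/25 = 143/2500
  1/100×14/25 = 7/1250
Sum = 157/2500

P(defect) = 157/2500 ≈ 6.28%


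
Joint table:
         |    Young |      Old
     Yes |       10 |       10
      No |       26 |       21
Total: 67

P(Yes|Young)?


P(Yes|Young) = 10/(10+26) = 10/36 = 5/18

P = 5/18 ≈ 27.78%


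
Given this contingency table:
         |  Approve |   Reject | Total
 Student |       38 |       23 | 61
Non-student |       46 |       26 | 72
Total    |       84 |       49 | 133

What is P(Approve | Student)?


P(Approve | Student) = 38/(38+23) = 38/61

P(Approve|Student) = 38/61 ≈ 62.30%


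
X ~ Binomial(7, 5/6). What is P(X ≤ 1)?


P(X ≤ 1) = Σ P(X=i) for i=0..1
P(X=0) = 1/279936
P(X=1) = 35/279936
Sum = 1/7776

P(X ≤ 1) = 1/7776 ≈ 0.01%


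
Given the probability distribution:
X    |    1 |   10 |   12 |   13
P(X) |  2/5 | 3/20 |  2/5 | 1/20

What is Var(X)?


E[X] = 147/20
E[X²] = 1629/20
Var(X) = E[X²] - (E[X])² = 1629/20 - 21609/400 = 10971/400

Var(X) = 10971/400 ≈ 27.4275


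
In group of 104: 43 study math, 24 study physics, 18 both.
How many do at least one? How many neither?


|A∪B| = 43+24-18 = 49
Neither = 104-49 = 55

At least one: 49; Neither: 55


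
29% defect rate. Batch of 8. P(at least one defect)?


P(all good) = (71/100)^8 = 645753531245761/10000000000000000
P(≥1 defect) = 9354246468754239/10000000000000000

P = 9354246468754239/10000000000000000 ≈ 93.54%


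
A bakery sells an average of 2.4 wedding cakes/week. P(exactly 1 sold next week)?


Poisson(λ=2.4): P(X=1) = e^(-λ)×λ^k/k!
= e^(-2.4) × 2.4^1 / 1!
≈ 0.09071795329 × 2.4 / 1 ≈ 0.217723

P(X=1) ≈ 0.217723 ≈ 21.77%


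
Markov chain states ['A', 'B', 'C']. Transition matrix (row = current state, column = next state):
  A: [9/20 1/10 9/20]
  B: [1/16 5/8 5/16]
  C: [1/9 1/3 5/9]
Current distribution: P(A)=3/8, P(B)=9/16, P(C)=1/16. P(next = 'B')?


P(next=B) = Σᵢ P(now=i)×P(i→B)
= 3/8×1/10 + 9/16×5/8 + 1/16×1/3
= 3/80 + 45/128 + 1/48 = 787/1920

P = 787/1920 ≈ 0.4099


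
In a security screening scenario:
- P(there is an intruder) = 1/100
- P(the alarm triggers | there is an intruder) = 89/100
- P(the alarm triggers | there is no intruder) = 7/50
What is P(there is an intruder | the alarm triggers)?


Using Bayes' theorem:
P(A|B) = P(B|A)·P(A) / P(B)

P(the alarm triggers) = 89/100 × 1/100 + 7/50 × 99/100
= 89/10000 + 693/5000 = 59/400

P(there is an intruder|the alarm triggers) = (89/10000) / (59/400) = 89/1475

P(there is an intruder|the alarm triggers) = 89/1475 ≈ 6.03%


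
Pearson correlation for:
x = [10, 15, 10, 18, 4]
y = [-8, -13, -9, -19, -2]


n=5, Σx=57, Σy=-51, Σxy=-715, Σx²=765, Σy²=679
r = (5×(-715) - 57×(-51))/√((5×765 - 57²)(5×679 - (-51)²))
= -668/√(576×794) = -668/√457344 ≈ -668/676.2721 ≈ -0.9878

r ≈ -0.9878


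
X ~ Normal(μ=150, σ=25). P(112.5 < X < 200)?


z₁=(112.5-150)/25=-1.5, z₂=(200-150)/25=2.0
P = Φ(2.0) - Φ(-1.5) = 0.977250 - 0.066807 = 0.910443 ≈ 0.9104

P(112.5 < X < 200) ≈ 0.9104


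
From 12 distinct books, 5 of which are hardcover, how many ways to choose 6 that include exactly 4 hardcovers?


Choose 4 of the 5 hardcovers and 2 of the other 7 books:
C(5,4)×C(7,2) = 5×21 = 105

105


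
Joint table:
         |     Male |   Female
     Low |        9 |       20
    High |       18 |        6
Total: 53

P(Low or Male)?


P(Low∨Male) = P(Low) + P(Male) - P(Low∧Male)
= (29 + 27 - 9)/53 = 47/53

P = 47/53 ≈ 88.68%


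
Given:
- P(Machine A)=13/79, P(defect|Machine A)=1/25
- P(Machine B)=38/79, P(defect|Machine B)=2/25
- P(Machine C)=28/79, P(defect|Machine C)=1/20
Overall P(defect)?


P(B) = Σ P(B|Aᵢ)×P(Aᵢ)
  1/25×13/79 = 13/1975
  2/25×38/79 = 76/1975
  1/20×28/79 = 7/395
Sum = 124/1975

P(defect) = 124/1975 ≈ 6.28%


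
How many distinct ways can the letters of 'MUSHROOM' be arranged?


Letters: 8, freq: {'M': 2, 'U': 1, 'S': 1, 'H': 1, 'R': 1, 'O': 2}
8!/(2!×1!×1!×1!×1!×2!) = 40320/4 = 10080

10080


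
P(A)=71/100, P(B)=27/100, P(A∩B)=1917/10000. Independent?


P(A)×P(B) = 1917/10000
P(A∩B) = 1917/10000
Equal ✓ → Independent

Yes, independent


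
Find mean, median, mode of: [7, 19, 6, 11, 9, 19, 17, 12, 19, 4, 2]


Sorted: [2, 4, 6, 7, 9, 11, 12, 17, 19, 19, 19]
Mean = 125/11
Median = 11
Freq: {7: 1, 19: 3, 6: 1, 11: 1, 9: 1, 17: 1, 12: 1, 4: 1, 2: 1}
Mode: [19]

Mean=125/11, Median=11, Mode=19


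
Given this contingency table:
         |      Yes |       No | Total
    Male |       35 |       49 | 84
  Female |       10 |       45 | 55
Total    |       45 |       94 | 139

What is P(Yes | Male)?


P(Yes | Male) = 35/(35+49) = 35/84 = 5/12

P(Yes|Male) = 5/12 ≈ 41.67%


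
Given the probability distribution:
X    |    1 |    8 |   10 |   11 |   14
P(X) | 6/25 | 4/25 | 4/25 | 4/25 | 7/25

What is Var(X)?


E[X] = 44/5
E[X²] = 2518/25
Var(X) = E[X²] - (E[X])² = 2518/25 - 1936/25 = 582/25

Var(X) = 582/25 ≈ 23.2800


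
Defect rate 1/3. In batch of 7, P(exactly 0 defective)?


Binomial: P(X=0) = C(7,0)×p^0×(1-p)^7
= 1 × 1 × 128/2187 = 128/2187

P(X=0) = 128/2187 ≈ 5.85%


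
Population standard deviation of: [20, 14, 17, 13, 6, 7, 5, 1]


Mean = 83/8
  (20-83/8)²=5929/64
  (14-83/8)²=841/64
  (17-83/8)²=2809/64
  (13-83/8)²=441/64
  (6-83/8)²=1225/64
  (7-83/8)²=729/64
  (5-83/8)²=1849/64
  (1-83/8)²=5625/64
Σ(x-μ)² = 2431/8
σ² = (2431/8)/8 = 2431/64

σ = √(2431/64) ≈ 6.1631


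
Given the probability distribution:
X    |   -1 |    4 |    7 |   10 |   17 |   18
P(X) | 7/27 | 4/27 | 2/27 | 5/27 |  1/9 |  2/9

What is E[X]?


E[X] = Σ x·P(X=x)
= (-1)×(7/27) + (4)×(4/27) + (7)×(2/27) + (10)×(5/27) + (17)×(1/9) + (18)×(2/9)
= 232/27

E[X] = 232/27


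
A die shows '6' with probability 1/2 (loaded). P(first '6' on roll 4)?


Geometric: P(X=4) = (1-p)^(k-1)×p = (1/2)^3×1/2 = 1/16

P(X=4) = 1/16 ≈ 6.25%


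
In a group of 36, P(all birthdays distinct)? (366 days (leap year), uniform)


P(all different) = Π(366-i)/366 for i=0..35
= (366/366)×(365/366)×...×(331/366)
= 0.168667

P ≈ 0.1687 ≈ 16.87%


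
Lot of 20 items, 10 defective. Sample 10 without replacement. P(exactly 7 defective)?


Hypergeometric: C(10,7)×C(10,3)/C(20,10)
= 120×120/184756 = 3600/46189

P(X=7) = 3600/46189 ≈ 7.79%


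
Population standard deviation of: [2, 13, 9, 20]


Mean = 44/4 = 11
  (2-11)²=81
  (13-11)²=4
  (9-11)²=4
  (20-11)²=81
Σ(x-μ)² = 170
σ² = 170/4 = 85/2

σ = √(85/2) ≈ 6.5192


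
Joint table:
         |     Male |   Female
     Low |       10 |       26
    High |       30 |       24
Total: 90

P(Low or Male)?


P(Low∨Male) = P(Low) + P(Male) - P(Low∧Male)
= (36 + 40 - 10)/90 = 66/90 = 11/15

P = 11/15 ≈ 73.33%


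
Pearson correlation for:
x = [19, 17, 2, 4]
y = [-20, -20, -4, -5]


n=4, Σx=42, Σy=-49, Σxy=-748, Σx²=670, Σy²=841
r = (4×(-748) - 42×(-49))/√((4×670 - 42²)(4×841 - (-49)²))
= -934/√(916×963) = -934/√882108 ≈ -934/939.2060 ≈ -0.9945

r ≈ -0.9945


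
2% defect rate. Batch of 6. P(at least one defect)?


P(all good) = (49/50)^6 = 13841287201/15625000000
P(≥1 defect) = 1783712799/15625000000

P = 1783712799/15625000000 ≈ 11.42%


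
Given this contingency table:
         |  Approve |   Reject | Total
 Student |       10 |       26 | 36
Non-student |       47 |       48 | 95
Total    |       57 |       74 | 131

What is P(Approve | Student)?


P(Approve | Student) = 10/(10+26) = 10/36 = 5/18

P(Approve|Student) = 5/18 ≈ 27.78%


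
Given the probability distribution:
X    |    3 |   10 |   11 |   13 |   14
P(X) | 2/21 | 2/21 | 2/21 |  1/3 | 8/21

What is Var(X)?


E[X] = 251/21
E[X²] = 3211/21
Var(X) = E[X²] - (E[X])² = 3211/21 - 63001/441 = 4430/441

Var(X) = 4430/441 ≈ 10.0454


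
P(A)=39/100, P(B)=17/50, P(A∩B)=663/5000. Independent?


P(A)×P(B) = 663/5000
P(A∩B) = 663/5000
Equal ✓ → Independent

Yes, independent


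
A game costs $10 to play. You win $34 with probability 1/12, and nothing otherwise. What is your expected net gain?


E[gain] = (34-10)×1/12 + (-10)×11/12
= 2 - 55/6 = -43/6

Expected net gain = $-43/6 ≈ $-7.17


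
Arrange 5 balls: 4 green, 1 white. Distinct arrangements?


5!/(4!×1!) = 5

5


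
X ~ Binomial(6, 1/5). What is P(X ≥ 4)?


P(X ≥ 4) = Σ P(X=i) for i=4..6
P(X=4) = 48/3125
P(X=5) = 24/15625
P(X=6) = 1/15625
Sum = 53/3125

P(X ≥ 4) = 53/3125 ≈ 1.70%


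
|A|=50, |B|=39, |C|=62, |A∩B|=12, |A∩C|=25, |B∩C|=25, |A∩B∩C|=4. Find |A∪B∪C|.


|A∪B∪C| = 50+39+62-12-25-25+4 = 93

|A∪B∪C| = 93


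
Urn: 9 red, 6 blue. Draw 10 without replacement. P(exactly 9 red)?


Hypergeometric: C(9,9)×C(6,1)/C(15,10)
= 1×6/3003 = 2/1001

P(X=9) = 2/1001 ≈ 0.20%


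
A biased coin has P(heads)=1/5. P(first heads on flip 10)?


Geometric: P(X=10) = (1-p)^(k-1)×p = (4/5)^9×1/5 = 262144/9765625

P(X=10) = 262144/9765625 ≈ 2.68%


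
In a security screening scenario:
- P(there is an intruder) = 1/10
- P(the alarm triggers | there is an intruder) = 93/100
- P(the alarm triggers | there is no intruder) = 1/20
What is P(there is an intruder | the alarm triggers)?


Using Bayes' theorem:
P(A|B) = P(B|A)·P(A) / P(B)

P(the alarm triggers) = 93/100 × 1/10 + 1/20 × 9/10
= 93/1000 + 9/200 = 69/500

P(there is an intruder|the alarm triggers) = (93/1000) / (69/500) = 31/46

P(there is an intruder|the alarm triggers) = 31/46 ≈ 67.39%


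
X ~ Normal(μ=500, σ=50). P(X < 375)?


z = (375-500)/50 = -2.5
P(Z < -2.5) = 0.0062

P(X < 375) ≈ 0.0062


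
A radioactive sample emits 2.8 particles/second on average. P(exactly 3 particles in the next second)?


Poisson(λ=2.8): P(X=3) = e^(-λ)×λ^k/k!
= e^(-2.8) × 2.8^3 / 3!
≈ 0.06081006263 × 21.952 / 6 ≈ 0.222484

P(X=3) ≈ 0.222484 ≈ 22.25%


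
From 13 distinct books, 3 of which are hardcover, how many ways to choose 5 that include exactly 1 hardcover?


Choose 1 of the 3 hardcovers and 4 of the other 10 books:
C(3,1)×C(10,4) = 3×210 = 630

630


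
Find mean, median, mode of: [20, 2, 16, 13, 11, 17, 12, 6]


Sorted: [2, 6, 11, 12, 13, 16, 17, 20]
Mean = 97/8
Median = 25/2
Freq: {20: 1, 2: 1, 16: 1, 13: 1, 11: 1, 17: 1, 12: 1, 6: 1}
Mode: No mode

Mean=97/8, Median=25/2, Mode=No mode


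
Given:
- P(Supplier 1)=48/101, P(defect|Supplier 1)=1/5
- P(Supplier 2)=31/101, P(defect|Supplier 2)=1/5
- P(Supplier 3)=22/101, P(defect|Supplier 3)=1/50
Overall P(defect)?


P(B) = Σ P(B|Aᵢ)×P(Aᵢ)
  1/5×48/101 = 48/505
  1/5×31/101 = 31/505
  1/50×22/101 = 11/2525
Sum = 406/2525

P(defect) = 406/2525 ≈ 16.08%


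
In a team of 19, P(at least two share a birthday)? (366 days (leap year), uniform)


P(all different) = Π(366-i)/366 for i=0..18
= 0.621705
P(match) = 1 - 0.621705 = 0.378295

P ≈ 0.3783 ≈ 37.83%


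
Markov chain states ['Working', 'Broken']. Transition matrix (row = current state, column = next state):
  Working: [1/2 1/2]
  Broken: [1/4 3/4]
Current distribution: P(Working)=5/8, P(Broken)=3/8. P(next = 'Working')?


P(next=Working) = Σᵢ P(now=i)×P(i→Working)
= 5/8×1/2 + 3/8×1/4
= 5/16 + 3/32 = 13/32

P = 13/32 ≈ 0.4062


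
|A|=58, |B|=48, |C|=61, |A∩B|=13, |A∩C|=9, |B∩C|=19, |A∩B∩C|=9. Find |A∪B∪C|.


|A∪B∪C| = 58+48+61-13-9-19+9 = 135

|A∪B∪C| = 135


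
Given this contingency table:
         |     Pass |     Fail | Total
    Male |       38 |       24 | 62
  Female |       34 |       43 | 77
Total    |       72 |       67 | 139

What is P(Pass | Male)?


P(Pass | Male) = 38/(38+24) = 38/62 = 19/31

P(Pass|Male) = 19/31 ≈ 61.29%


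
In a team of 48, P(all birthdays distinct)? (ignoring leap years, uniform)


P(all different) = Π(365-i)/365 for i=0..47
= (365/365)×(364/365)×...×(318/365)
= 0.039402

P ≈ 0.0394 ≈ 3.94%


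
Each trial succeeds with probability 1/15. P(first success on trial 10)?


Geometric: P(X=10) = (1-p)^(k-1)×p = (14/15)^9×1/15 = 20661046784/576650390625

P(X=10) = 20661046784/576650390625 ≈ 3.58%


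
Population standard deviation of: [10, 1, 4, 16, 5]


Mean = 36/5
  (10-36/5)²=196/25
  (1-36/5)²=961/25
  (4-36/5)²=256/25
  (16-36/5)²=1936/25
  (5-36/5)²=121/25
Σ(x-μ)² = 694/5
σ² = (694/5)/5 = 694/25

σ = √(694/25) ≈ 5.2688


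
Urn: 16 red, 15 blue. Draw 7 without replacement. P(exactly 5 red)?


Hypergeometric: C(16,5)×C(15,2)/C(31,7)
= 4368×105/2629575 = 784/4495

P(X=5) = 784/4495 ≈ 17.44%


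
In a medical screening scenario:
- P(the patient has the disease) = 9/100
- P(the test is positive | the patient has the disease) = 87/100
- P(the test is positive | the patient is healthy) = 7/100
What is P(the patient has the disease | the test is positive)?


Using Bayes' theorem:
P(A|B) = P(B|A)·P(A) / P(B)

P(the test is positive) = 87/100 × 9/100 + 7/100 × 91/100
= 783/10000 + 637/10000 = 71/500

P(the patient has the disease|the test is positive) = (783/10000) / (71/500) = 783/1420

P(the patient has the disease|the test is positive) = 783/1420 ≈ 55.14%


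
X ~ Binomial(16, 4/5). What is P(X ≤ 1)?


P(X ≤ 1) = Σ P(X=i) for i=0..1
P(X=0) = 1/152587890625
P(X=1) = 64/152587890625
Sum = 13/30517578125

P(X ≤ 1) = 13/30517578125 ≈ 0.00%


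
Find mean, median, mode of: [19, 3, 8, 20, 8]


Sorted: [3, 8, 8, 19, 20]
Mean = 58/5
Median = 8
Freq: {19: 1, 3: 1, 8: 2, 20: 1}
Mode: [8]

Mean=58/5, Median=8, Mode=8


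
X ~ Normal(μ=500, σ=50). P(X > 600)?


z = (600-500)/50 = 2.0
P(X > 600) = 1 - P(Z ≤ 2.0) = 1 - 0.9772 = 0.0228

P(X > 600) ≈ 0.0228


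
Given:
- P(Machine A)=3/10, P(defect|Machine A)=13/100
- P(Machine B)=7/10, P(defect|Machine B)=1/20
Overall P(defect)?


P(B) = Σ P(B|Aᵢ)×P(Aᵢ)
  13/100×3/10 = 39/1000
  1/20×7/10 = 7/200
Sum = 37/500

P(defect) = 37/500 ≈ 7.40%


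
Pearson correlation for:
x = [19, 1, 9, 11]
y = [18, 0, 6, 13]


n=4, Σx=40, Σy=37, Σxy=539, Σx²=564, Σy²=529
r = (4×539 - 40×37)/√((4×564 - 40²)(4×529 - 37²))
= 676/√(656×747) = 676/√490032 ≈ 676/700.0229 ≈ 0.9657

r ≈ 0.9657


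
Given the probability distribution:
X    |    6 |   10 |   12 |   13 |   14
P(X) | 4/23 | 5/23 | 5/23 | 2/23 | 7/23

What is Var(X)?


E[X] = 258/23
E[X²] = 3074/23
Var(X) = E[X²] - (E[X])² = 3074/23 - 66564/529 = 4138/529

Var(X) = 4138/529 ≈ 7.8223


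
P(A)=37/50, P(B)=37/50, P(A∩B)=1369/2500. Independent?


P(A)×P(B) = 1369/2500
P(A∩B) = 1369/2500
Equal ✓ → Independent

Yes, independent


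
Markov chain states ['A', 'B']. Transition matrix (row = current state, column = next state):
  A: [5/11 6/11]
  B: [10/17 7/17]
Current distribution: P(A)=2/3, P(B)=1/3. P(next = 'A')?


P(next=A) = Σᵢ P(now=i)×P(i→A)
= 2/3×5/11 + 1/3×10/17
= 10/33 + 10/51 = 280/561

P = 280/561 ≈ 0.4991


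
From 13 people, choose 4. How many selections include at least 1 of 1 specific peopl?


Complement: C(13,4) - C(12,4) = 715 - 495 = 220

220
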